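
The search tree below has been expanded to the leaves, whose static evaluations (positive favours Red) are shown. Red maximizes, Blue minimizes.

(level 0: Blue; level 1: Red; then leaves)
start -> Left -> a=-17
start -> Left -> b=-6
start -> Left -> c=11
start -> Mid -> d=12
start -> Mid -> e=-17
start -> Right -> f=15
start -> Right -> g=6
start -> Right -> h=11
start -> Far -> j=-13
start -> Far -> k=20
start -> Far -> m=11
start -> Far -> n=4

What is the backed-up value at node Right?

15

Right (Red): max(15, 6, 11) = 15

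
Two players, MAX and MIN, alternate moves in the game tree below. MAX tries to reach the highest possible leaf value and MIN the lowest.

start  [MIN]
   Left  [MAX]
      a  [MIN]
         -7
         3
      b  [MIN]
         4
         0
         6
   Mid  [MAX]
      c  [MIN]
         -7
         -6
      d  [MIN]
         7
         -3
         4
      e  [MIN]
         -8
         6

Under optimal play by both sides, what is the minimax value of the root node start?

-3

a (MIN): min(-7, 3) = -7
b (MIN): min(4, 0, 6) = 0
Left (MAX): max(-7, 0) = 0
c (MIN): min(-7, -6) = -7
d (MIN): min(7, -3, 4) = -3
e (MIN): min(-8, 6) = -8
Mid (MAX): max(-7, -3, -8) = -3
start (MIN): min(0, -3) = -3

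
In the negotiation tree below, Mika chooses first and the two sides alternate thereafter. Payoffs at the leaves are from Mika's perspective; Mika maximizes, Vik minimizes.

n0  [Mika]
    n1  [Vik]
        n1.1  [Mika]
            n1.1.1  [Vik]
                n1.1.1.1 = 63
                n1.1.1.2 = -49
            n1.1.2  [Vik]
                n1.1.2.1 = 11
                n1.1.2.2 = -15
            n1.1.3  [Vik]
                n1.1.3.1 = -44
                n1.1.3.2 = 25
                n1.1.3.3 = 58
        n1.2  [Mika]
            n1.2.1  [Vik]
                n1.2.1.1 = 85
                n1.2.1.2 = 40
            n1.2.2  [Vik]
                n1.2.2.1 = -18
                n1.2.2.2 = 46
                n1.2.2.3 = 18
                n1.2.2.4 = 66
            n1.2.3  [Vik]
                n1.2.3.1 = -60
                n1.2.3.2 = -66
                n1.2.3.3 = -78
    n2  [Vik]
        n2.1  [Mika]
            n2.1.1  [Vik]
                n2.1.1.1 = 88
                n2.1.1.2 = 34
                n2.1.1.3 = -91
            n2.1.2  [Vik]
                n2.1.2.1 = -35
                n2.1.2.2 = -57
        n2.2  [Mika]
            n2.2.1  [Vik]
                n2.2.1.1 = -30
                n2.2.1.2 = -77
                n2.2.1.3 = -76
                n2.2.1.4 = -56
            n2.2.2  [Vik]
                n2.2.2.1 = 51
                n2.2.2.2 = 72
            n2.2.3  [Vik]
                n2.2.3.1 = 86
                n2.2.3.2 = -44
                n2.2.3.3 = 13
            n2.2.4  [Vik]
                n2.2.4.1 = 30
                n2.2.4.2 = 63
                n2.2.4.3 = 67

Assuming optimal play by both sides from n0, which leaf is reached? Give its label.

n1.1.2.2

n1.1.1 (Vik): min(63, -49) = -49
n1.1.2 (Vik): min(11, -15) = -15
n1.1.3 (Vik): min(-44, 25, 58) = -44
n1.1 (Mika): max(-49, -15, -44) = -15
n1.2.1 (Vik): min(85, 40) = 40
n1.2.2 (Vik): min(-18, 46, 18, 66) = -18
n1.2.3 (Vik): min(-60, -66, -78) = -78
n1.2 (Mika): max(40, -18, -78) = 40
n1 (Vik): min(-15, 40) = -15
n2.1.1 (Vik): min(88, 34, -91) = -91
n2.1.2 (Vik): min(-35, -57) = -57
n2.1 (Mika): max(-91, -57) = -57
n2.2.1 (Vik): min(-30, -77, -76, -56) = -77
n2.2.2 (Vik): min(51, 72) = 51
n2.2.3 (Vik): min(86, -44, 13) = -44
n2.2.4 (Vik): min(30, 63, 67) = 30
n2.2 (Mika): max(-77, 51, -44, 30) = 51
n2 (Vik): min(-57, 51) = -57
n0 (Mika): max(-15, -57) = -15
At n0, Mika picks n1 (highest: -15).
At n1, Vik picks n1.1 (lowest: -15).
At n1.1, Mika picks n1.1.2 (highest: -15).
At n1.1.2, Vik picks n1.1.2.2 (lowest: -15).
Terminal value -15.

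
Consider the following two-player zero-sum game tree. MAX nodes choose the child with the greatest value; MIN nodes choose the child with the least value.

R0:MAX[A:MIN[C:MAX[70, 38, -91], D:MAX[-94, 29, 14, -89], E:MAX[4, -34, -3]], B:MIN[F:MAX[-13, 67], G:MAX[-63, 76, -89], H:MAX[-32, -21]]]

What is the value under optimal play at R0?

C (MAX): max(70, 38, -91) = 70
D (MAX): max(-94, 29, 14, -89) = 29
E (MAX): max(4, -34, -3) = 4
A (MIN): min(70, 29, 4) = 4
F (MAX): max(-13, 67) = 67
G (MAX): max(-63, 76, -89) = 76
H (MAX): max(-32, -21) = -21
B (MIN): min(67, 76, -21) = -21
R0 (MAX): max(4, -21) = 4

4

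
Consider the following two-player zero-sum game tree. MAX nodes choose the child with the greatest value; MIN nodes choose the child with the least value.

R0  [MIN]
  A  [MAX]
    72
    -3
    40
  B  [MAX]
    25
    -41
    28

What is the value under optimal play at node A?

A (MAX): max(72, -3, 40) = 72

72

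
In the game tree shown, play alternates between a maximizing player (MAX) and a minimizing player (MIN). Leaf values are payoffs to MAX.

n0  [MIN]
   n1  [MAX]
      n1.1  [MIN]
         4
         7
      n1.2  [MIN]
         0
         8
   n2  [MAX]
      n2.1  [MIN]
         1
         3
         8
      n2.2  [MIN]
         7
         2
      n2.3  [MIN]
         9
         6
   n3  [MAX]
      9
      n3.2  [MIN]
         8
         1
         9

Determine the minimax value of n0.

4

n1.1 (MIN): min(4, 7) = 4
n1.2 (MIN): min(0, 8) = 0
n1 (MAX): max(4, 0) = 4
n2.1 (MIN): min(1, 3, 8) = 1
n2.2 (MIN): min(7, 2) = 2
n2.3 (MIN): min(9, 6) = 6
n2 (MAX): max(1, 2, 6) = 6
n3.2 (MIN): min(8, 1, 9) = 1
n3 (MAX): max(9, 1) = 9
n0 (MIN): min(4, 6, 9) = 4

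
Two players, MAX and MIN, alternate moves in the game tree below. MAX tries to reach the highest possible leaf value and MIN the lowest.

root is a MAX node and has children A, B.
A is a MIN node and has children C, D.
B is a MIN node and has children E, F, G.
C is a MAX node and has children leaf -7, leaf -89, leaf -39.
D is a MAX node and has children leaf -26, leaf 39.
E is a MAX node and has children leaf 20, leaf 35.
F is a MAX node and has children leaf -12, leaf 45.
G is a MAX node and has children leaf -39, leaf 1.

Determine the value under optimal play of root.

1

C (MAX): max(-7, -89, -39) = -7
D (MAX): max(-26, 39) = 39
A (MIN): min(-7, 39) = -7
E (MAX): max(20, 35) = 35
F (MAX): max(-12, 45) = 45
G (MAX): max(-39, 1) = 1
B (MIN): min(35, 45, 1) = 1
root (MAX): max(-7, 1) = 1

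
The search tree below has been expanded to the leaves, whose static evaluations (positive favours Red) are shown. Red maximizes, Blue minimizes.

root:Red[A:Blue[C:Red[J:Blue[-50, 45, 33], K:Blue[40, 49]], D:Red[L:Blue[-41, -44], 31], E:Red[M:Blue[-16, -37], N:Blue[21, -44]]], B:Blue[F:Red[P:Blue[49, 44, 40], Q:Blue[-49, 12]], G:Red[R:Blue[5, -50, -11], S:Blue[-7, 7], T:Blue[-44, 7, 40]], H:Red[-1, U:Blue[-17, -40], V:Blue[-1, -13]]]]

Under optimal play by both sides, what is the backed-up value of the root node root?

J (Blue): min(-50, 45, 33) = -50
K (Blue): min(40, 49) = 40
C (Red): max(-50, 40) = 40
L (Blue): min(-41, -44) = -44
D (Red): max(-44, 31) = 31
M (Blue): min(-16, -37) = -37
N (Blue): min(21, -44) = -44
E (Red): max(-37, -44) = -37
A (Blue): min(40, 31, -37) = -37
P (Blue): min(49, 44, 40) = 40
Q (Blue): min(-49, 12) = -49
F (Red): max(40, -49) = 40
R (Blue): min(5, -50, -11) = -50
S (Blue): min(-7, 7) = -7
T (Blue): min(-44, 7, 40) = -44
G (Red): max(-50, -7, -44) = -7
U (Blue): min(-17, -40) = -40
V (Blue): min(-1, -13) = -13
H (Red): max(-1, -40, -13) = -1
B (Blue): min(40, -7, -1) = -7
root (Red): max(-37, -7) = -7

-7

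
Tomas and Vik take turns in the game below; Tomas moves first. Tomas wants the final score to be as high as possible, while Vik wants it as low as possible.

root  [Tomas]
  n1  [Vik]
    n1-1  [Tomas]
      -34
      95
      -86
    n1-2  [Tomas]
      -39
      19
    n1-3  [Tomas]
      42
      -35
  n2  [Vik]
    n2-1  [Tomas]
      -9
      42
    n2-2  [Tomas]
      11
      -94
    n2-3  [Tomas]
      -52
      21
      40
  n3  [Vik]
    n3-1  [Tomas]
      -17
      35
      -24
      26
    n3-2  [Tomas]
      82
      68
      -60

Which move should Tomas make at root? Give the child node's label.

n1-1 (Tomas): max(-34, 95, -86) = 95
n1-2 (Tomas): max(-39, 19) = 19
n1-3 (Tomas): max(42, -35) = 42
n1 (Vik): min(95, 19, 42) = 19
n2-1 (Tomas): max(-9, 42) = 42
n2-2 (Tomas): max(11, -94) = 11
n2-3 (Tomas): max(-52, 21, 40) = 40
n2 (Vik): min(42, 11, 40) = 11
n3-1 (Tomas): max(-17, 35, -24, 26) = 35
n3-2 (Tomas): max(82, 68, -60) = 82
n3 (Vik): min(35, 82) = 35
root (Tomas): max(19, 11, 35) = 35
Tomas at root wants the highest of {n1=19, n2=11, n3=35}, so chooses n3.

n3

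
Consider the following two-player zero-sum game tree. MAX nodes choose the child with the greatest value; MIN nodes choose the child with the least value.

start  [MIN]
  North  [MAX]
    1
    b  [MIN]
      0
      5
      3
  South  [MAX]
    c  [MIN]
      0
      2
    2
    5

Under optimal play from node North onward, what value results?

1

b (MIN): min(0, 5, 3) = 0
North (MAX): max(1, 0) = 1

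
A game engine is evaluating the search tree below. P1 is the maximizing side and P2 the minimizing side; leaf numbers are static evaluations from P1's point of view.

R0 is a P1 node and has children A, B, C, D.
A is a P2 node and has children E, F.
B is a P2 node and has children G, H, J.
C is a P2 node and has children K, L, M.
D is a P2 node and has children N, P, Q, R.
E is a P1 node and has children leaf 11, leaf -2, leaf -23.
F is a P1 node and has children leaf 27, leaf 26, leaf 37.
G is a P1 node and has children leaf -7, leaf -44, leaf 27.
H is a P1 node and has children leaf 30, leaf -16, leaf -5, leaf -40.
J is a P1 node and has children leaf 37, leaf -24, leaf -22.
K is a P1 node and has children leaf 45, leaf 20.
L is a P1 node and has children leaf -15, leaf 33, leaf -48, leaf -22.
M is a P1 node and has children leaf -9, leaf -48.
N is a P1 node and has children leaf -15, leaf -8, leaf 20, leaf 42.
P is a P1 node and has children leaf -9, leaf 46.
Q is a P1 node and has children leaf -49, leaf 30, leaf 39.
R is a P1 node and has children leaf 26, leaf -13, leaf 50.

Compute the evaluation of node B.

27

G (P1): max(-7, -44, 27) = 27
H (P1): max(30, -16, -5, -40) = 30
J (P1): max(37, -24, -22) = 37
B (P2): min(27, 30, 37) = 27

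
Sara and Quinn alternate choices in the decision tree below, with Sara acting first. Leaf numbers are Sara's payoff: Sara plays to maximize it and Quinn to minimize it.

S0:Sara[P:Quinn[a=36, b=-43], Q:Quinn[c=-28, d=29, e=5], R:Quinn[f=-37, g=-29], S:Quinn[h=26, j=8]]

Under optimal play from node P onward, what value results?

-43

P (Quinn): min(36, -43) = -43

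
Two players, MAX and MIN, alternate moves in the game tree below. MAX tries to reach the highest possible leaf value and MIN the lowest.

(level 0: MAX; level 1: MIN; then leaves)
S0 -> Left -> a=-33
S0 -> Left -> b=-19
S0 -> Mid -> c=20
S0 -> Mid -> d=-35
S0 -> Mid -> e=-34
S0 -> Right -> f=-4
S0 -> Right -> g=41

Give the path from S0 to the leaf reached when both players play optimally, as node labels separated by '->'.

S0 -> Right -> f

Left (MIN): min(-33, -19) = -33
Mid (MIN): min(20, -35, -34) = -35
Right (MIN): min(-4, 41) = -4
S0 (MAX): max(-33, -35, -4) = -4
At S0, MAX picks Right (highest: -4).
At Right, MIN picks f (lowest: -4).
Terminal value -4.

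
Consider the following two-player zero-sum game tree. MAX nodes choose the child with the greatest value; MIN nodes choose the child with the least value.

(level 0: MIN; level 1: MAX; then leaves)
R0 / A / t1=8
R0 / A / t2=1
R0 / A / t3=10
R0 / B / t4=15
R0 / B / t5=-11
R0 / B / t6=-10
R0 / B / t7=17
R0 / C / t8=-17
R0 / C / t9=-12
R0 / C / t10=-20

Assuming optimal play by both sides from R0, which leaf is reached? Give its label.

t9

A (MAX): max(8, 1, 10) = 10
B (MAX): max(15, -11, -10, 17) = 17
C (MAX): max(-17, -12, -20) = -12
R0 (MIN): min(10, 17, -12) = -12
At R0, MIN picks C (lowest: -12).
At C, MAX picks t9 (highest: -12).
Terminal value -12.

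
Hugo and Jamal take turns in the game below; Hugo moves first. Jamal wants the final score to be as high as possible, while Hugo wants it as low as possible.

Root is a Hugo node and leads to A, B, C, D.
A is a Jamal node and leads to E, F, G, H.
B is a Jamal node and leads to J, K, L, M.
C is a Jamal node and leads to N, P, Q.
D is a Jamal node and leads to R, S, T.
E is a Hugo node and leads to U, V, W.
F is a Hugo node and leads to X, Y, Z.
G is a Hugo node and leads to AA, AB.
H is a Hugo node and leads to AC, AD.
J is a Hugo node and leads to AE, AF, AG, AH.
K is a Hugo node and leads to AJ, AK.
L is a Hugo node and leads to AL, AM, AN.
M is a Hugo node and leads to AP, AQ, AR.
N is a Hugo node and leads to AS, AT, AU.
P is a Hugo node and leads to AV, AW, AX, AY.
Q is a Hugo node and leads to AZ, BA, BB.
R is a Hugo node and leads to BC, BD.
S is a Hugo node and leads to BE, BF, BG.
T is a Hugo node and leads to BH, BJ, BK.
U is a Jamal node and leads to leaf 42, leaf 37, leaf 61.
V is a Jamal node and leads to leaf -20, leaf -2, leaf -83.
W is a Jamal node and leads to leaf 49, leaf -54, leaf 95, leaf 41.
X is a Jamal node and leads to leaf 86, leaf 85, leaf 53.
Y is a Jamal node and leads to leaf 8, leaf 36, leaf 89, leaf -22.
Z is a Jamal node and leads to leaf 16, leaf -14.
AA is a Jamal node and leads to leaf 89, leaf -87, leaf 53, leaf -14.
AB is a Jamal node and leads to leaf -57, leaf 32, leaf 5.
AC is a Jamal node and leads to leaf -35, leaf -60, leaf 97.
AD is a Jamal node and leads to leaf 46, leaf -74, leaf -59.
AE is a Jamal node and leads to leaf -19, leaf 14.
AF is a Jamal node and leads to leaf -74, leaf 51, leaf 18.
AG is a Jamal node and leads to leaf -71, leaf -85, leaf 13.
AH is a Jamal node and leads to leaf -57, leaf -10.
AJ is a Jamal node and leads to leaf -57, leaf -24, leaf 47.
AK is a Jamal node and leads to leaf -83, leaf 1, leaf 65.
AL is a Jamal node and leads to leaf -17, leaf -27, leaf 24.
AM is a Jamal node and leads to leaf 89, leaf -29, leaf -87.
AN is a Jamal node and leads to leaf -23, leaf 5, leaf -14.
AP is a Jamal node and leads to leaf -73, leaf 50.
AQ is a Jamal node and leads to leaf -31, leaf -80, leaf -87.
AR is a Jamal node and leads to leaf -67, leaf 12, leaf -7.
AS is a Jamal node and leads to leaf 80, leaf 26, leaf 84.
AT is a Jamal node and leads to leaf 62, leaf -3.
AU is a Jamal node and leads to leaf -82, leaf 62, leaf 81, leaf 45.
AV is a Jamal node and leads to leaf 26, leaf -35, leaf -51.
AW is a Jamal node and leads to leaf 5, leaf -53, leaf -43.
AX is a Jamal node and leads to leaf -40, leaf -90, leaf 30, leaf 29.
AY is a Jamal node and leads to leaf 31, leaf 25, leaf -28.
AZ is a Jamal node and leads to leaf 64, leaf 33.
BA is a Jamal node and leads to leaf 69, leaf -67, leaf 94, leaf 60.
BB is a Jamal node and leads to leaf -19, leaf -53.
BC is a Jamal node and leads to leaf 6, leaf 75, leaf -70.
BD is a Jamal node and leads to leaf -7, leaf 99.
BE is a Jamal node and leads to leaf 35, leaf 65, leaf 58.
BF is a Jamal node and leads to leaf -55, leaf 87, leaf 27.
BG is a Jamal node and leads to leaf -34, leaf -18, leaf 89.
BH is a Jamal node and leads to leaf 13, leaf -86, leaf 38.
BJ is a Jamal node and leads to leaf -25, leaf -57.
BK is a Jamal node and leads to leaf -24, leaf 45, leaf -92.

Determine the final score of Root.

U (Jamal): max(42, 37, 61) = 61
V (Jamal): max(-20, -2, -83) = -2
W (Jamal): max(49, -54, 95, 41) = 95
E (Hugo): min(61, -2, 95) = -2
X (Jamal): max(86, 85, 53) = 86
Y (Jamal): max(8, 36, 89, -22) = 89
Z (Jamal): max(16, -14) = 16
F (Hugo): min(86, 89, 16) = 16
AA (Jamal): max(89, -87, 53, -14) = 89
AB (Jamal): max(-57, 32, 5) = 32
G (Hugo): min(89, 32) = 32
AC (Jamal): max(-35, -60, 97) = 97
AD (Jamal): max(46, -74, -59) = 46
H (Hugo): min(97, 46) = 46
A (Jamal): max(-2, 16, 32, 46) = 46
AE (Jamal): max(-19, 14) = 14
AF (Jamal): max(-74, 51, 18) = 51
AG (Jamal): max(-71, -85, 13) = 13
AH (Jamal): max(-57, -10) = -10
J (Hugo): min(14, 51, 13, -10) = -10
AJ (Jamal): max(-57, -24, 47) = 47
AK (Jamal): max(-83, 1, 65) = 65
K (Hugo): min(47, 65) = 47
AL (Jamal): max(-17, -27, 24) = 24
AM (Jamal): max(89, -29, -87) = 89
AN (Jamal): max(-23, 5, -14) = 5
L (Hugo): min(24, 89, 5) = 5
AP (Jamal): max(-73, 50) = 50
AQ (Jamal): max(-31, -80, -87) = -31
AR (Jamal): max(-67, 12, -7) = 12
M (Hugo): min(50, -31, 12) = -31
B (Jamal): max(-10, 47, 5, -31) = 47
AS (Jamal): max(80, 26, 84) = 84
AT (Jamal): max(62, -3) = 62
AU (Jamal): max(-82, 62, 81, 45) = 81
N (Hugo): min(84, 62, 81) = 62
AV (Jamal): max(26, -35, -51) = 26
AW (Jamal): max(5, -53, -43) = 5
AX (Jamal): max(-40, -90, 30, 29) = 30
AY (Jamal): max(31, 25, -28) = 31
P (Hugo): min(26, 5, 30, 31) = 5
AZ (Jamal): max(64, 33) = 64
BA (Jamal): max(69, -67, 94, 60) = 94
BB (Jamal): max(-19, -53) = -19
Q (Hugo): min(64, 94, -19) = -19
C (Jamal): max(62, 5, -19) = 62
BC (Jamal): max(6, 75, -70) = 75
BD (Jamal): max(-7, 99) = 99
R (Hugo): min(75, 99) = 75
BE (Jamal): max(35, 65, 58) = 65
BF (Jamal): max(-55, 87, 27) = 87
BG (Jamal): max(-34, -18, 89) = 89
S (Hugo): min(65, 87, 89) = 65
BH (Jamal): max(13, -86, 38) = 38
BJ (Jamal): max(-25, -57) = -25
BK (Jamal): max(-24, 45, -92) = 45
T (Hugo): min(38, -25, 45) = -25
D (Jamal): max(75, 65, -25) = 75
Root (Hugo): min(46, 47, 62, 75) = 46

46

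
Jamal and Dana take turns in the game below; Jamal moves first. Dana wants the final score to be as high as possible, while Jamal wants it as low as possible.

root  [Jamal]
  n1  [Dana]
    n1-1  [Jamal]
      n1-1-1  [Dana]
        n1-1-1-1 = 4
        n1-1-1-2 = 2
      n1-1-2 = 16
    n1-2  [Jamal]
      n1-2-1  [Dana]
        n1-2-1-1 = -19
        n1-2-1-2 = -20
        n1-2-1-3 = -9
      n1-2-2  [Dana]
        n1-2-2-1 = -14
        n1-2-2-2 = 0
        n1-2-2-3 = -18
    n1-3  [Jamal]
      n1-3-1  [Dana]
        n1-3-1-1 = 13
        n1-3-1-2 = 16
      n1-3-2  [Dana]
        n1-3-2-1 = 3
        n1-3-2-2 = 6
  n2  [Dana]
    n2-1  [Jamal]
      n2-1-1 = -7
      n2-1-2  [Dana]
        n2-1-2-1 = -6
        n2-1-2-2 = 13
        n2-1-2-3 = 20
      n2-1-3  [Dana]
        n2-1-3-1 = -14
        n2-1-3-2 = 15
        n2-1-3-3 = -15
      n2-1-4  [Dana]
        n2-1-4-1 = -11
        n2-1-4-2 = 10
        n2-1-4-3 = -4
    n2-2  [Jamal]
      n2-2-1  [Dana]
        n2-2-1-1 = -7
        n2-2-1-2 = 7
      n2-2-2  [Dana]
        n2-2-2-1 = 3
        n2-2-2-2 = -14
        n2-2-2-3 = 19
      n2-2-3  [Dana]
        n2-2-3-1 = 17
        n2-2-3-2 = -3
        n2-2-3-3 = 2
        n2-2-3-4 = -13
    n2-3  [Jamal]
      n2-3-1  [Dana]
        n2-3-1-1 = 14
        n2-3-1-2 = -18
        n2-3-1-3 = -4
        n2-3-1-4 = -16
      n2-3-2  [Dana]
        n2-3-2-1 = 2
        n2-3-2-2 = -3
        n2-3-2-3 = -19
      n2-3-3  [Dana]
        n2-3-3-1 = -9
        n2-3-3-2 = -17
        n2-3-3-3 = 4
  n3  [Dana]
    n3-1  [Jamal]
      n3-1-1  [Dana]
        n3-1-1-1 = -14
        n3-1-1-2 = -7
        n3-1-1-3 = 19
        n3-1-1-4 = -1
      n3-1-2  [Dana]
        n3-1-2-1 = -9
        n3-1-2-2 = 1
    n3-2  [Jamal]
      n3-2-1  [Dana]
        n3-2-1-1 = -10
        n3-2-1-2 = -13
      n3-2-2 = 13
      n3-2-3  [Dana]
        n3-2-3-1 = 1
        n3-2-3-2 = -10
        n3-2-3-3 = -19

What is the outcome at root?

n1-1-1 (Dana): max(4, 2) = 4
n1-1 (Jamal): min(4, 16) = 4
n1-2-1 (Dana): max(-19, -20, -9) = -9
n1-2-2 (Dana): max(-14, 0, -18) = 0
n1-2 (Jamal): min(-9, 0) = -9
n1-3-1 (Dana): max(13, 16) = 16
n1-3-2 (Dana): max(3, 6) = 6
n1-3 (Jamal): min(16, 6) = 6
n1 (Dana): max(4, -9, 6) = 6
n2-1-2 (Dana): max(-6, 13, 20) = 20
n2-1-3 (Dana): max(-14, 15, -15) = 15
n2-1-4 (Dana): max(-11, 10, -4) = 10
n2-1 (Jamal): min(-7, 20, 15, 10) = -7
n2-2-1 (Dana): max(-7, 7) = 7
n2-2-2 (Dana): max(3, -14, 19) = 19
n2-2-3 (Dana): max(17, -3, 2, -13) = 17
n2-2 (Jamal): min(7, 19, 17) = 7
n2-3-1 (Dana): max(14, -18, -4, -16) = 14
n2-3-2 (Dana): max(2, -3, -19) = 2
n2-3-3 (Dana): max(-9, -17, 4) = 4
n2-3 (Jamal): min(14, 2, 4) = 2
n2 (Dana): max(-7, 7, 2) = 7
n3-1-1 (Dana): max(-14, -7, 19, -1) = 19
n3-1-2 (Dana): max(-9, 1) = 1
n3-1 (Jamal): min(19, 1) = 1
n3-2-1 (Dana): max(-10, -13) = -10
n3-2-3 (Dana): max(1, -10, -19) = 1
n3-2 (Jamal): min(-10, 13, 1) = -10
n3 (Dana): max(1, -10) = 1
root (Jamal): min(6, 7, 1) = 1

1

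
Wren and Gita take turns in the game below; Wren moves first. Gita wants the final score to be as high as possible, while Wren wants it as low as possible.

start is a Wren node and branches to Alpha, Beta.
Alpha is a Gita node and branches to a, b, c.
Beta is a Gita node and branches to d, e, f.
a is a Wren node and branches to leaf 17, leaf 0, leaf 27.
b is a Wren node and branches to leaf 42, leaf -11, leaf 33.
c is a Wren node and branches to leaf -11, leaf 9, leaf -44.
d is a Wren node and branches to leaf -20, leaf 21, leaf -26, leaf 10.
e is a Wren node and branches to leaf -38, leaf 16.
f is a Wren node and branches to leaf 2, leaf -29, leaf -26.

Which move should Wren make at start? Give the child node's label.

a (Wren): min(17, 0, 27) = 0
b (Wren): min(42, -11, 33) = -11
c (Wren): min(-11, 9, -44) = -44
Alpha (Gita): max(0, -11, -44) = 0
d (Wren): min(-20, 21, -26, 10) = -26
e (Wren): min(-38, 16) = -38
f (Wren): min(2, -29, -26) = -29
Beta (Gita): max(-26, -38, -29) = -26
start (Wren): min(0, -26) = -26
Wren at start wants the lowest of {Alpha=0, Beta=-26}, so chooses Beta.

Beta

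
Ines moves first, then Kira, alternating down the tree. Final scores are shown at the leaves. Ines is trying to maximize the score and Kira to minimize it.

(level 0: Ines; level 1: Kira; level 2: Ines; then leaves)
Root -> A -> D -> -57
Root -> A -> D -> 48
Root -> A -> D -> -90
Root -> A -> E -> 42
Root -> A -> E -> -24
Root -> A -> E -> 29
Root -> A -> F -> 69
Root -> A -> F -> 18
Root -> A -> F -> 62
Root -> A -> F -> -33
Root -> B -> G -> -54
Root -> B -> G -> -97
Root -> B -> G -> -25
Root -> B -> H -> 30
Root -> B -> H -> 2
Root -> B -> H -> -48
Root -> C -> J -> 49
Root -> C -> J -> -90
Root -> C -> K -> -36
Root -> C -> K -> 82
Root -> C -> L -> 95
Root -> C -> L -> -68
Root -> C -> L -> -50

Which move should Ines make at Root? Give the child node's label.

C

D (Ines): max(-57, 48, -90) = 48
E (Ines): max(42, -24, 29) = 42
F (Ines): max(69, 18, 62, -33) = 69
A (Kira): min(48, 42, 69) = 42
G (Ines): max(-54, -97, -25) = -25
H (Ines): max(30, 2, -48) = 30
B (Kira): min(-25, 30) = -25
J (Ines): max(49, -90) = 49
K (Ines): max(-36, 82) = 82
L (Ines): max(95, -68, -50) = 95
C (Kira): min(49, 82, 95) = 49
Root (Ines): max(42, -25, 49) = 49
Ines at Root wants the highest of {A=42, B=-25, C=49}, so chooses C.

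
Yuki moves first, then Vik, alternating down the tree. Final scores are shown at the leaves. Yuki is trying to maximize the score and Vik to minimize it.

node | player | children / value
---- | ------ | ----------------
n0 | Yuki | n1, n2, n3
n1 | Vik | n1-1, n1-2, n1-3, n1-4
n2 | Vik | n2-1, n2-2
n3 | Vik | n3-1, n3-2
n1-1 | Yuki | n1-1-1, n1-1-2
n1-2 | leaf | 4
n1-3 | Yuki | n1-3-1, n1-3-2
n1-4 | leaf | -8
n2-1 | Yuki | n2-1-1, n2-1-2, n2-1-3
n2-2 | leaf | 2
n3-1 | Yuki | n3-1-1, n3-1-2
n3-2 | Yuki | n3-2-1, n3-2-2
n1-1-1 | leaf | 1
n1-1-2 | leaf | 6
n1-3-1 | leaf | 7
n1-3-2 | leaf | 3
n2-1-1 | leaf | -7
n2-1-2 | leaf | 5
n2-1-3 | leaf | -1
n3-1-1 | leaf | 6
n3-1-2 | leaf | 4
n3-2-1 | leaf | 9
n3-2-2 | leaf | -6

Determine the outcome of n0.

n1-1 (Yuki): max(1, 6) = 6
n1-3 (Yuki): max(7, 3) = 7
n1 (Vik): min(6, 4, 7, -8) = -8
n2-1 (Yuki): max(-7, 5, -1) = 5
n2 (Vik): min(5, 2) = 2
n3-1 (Yuki): max(6, 4) = 6
n3-2 (Yuki): max(9, -6) = 9
n3 (Vik): min(6, 9) = 6
n0 (Yuki): max(-8, 2, 6) = 6

6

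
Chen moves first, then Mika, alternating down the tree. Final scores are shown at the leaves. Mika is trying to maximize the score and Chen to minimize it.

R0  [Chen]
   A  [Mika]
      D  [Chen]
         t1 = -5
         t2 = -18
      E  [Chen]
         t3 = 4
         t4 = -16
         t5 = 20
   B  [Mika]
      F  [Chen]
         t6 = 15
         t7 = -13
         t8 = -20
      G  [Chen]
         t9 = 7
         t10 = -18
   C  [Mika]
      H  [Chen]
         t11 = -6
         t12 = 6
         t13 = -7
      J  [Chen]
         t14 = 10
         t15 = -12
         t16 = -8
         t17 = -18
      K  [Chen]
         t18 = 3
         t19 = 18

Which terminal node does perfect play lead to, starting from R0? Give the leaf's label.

D (Chen): min(-5, -18) = -18
E (Chen): min(4, -16, 20) = -16
A (Mika): max(-18, -16) = -16
F (Chen): min(15, -13, -20) = -20
G (Chen): min(7, -18) = -18
B (Mika): max(-20, -18) = -18
H (Chen): min(-6, 6, -7) = -7
J (Chen): min(10, -12, -8, -18) = -18
K (Chen): min(3, 18) = 3
C (Mika): max(-7, -18, 3) = 3
R0 (Chen): min(-16, -18, 3) = -18
At R0, Chen picks B (lowest: -18).
At B, Mika picks G (highest: -18).
At G, Chen picks t10 (lowest: -18).
Terminal value -18.

t10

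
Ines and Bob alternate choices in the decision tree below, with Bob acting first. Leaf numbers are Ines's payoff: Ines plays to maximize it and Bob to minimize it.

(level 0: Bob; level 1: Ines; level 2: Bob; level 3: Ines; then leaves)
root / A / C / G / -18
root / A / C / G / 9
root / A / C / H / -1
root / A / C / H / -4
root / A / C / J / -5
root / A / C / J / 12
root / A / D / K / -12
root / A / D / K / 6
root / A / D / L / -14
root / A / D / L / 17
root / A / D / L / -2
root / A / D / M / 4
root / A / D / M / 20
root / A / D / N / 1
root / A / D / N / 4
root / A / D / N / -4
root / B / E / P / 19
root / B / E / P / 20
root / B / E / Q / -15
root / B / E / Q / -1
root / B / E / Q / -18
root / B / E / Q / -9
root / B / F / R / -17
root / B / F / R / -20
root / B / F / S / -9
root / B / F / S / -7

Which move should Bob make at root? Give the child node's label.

B

G (Ines): max(-18, 9) = 9
H (Ines): max(-1, -4) = -1
J (Ines): max(-5, 12) = 12
C (Bob): min(9, -1, 12) = -1
K (Ines): max(-12, 6) = 6
L (Ines): max(-14, 17, -2) = 17
M (Ines): max(4, 20) = 20
N (Ines): max(1, 4, -4) = 4
D (Bob): min(6, 17, 20, 4) = 4
A (Ines): max(-1, 4) = 4
P (Ines): max(19, 20) = 20
Q (Ines): max(-15, -1, -18, -9) = -1
E (Bob): min(20, -1) = -1
R (Ines): max(-17, -20) = -17
S (Ines): max(-9, -7) = -7
F (Bob): min(-17, -7) = -17
B (Ines): max(-1, -17) = -1
root (Bob): min(4, -1) = -1
Bob at root wants the lowest of {A=4, B=-1}, so chooses B.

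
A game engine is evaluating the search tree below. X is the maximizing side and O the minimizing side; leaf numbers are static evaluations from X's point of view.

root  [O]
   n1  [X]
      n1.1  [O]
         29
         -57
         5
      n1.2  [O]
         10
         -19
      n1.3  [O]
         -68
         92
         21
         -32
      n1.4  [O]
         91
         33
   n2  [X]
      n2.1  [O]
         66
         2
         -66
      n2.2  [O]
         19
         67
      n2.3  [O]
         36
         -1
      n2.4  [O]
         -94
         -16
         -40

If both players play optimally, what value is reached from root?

19

n1.1 (O): min(29, -57, 5) = -57
n1.2 (O): min(10, -19) = -19
n1.3 (O): min(-68, 92, 21, -32) = -68
n1.4 (O): min(91, 33) = 33
n1 (X): max(-57, -19, -68, 33) = 33
n2.1 (O): min(66, 2, -66) = -66
n2.2 (O): min(19, 67) = 19
n2.3 (O): min(36, -1) = -1
n2.4 (O): min(-94, -16, -40) = -94
n2 (X): max(-66, 19, -1, -94) = 19
root (O): min(33, 19) = 19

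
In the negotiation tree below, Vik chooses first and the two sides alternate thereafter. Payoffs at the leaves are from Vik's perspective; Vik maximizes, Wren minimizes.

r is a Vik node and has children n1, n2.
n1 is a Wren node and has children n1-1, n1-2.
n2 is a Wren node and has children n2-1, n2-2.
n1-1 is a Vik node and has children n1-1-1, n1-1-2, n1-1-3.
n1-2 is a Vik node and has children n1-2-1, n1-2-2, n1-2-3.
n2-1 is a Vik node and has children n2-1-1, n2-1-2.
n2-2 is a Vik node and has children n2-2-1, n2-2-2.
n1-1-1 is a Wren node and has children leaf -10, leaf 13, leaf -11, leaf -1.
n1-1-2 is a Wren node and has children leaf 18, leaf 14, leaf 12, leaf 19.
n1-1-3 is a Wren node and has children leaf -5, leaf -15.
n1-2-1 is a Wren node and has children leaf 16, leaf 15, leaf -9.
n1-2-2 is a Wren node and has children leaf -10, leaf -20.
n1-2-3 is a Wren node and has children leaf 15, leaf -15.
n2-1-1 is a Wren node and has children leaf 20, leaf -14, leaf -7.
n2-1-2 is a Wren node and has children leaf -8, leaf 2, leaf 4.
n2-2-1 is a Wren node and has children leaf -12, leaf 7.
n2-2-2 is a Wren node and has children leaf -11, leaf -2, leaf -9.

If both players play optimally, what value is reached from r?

-9

n1-1-1 (Wren): min(-10, 13, -11, -1) = -11
n1-1-2 (Wren): min(18, 14, 12, 19) = 12
n1-1-3 (Wren): min(-5, -15) = -15
n1-1 (Vik): max(-11, 12, -15) = 12
n1-2-1 (Wren): min(16, 15, -9) = -9
n1-2-2 (Wren): min(-10, -20) = -20
n1-2-3 (Wren): min(15, -15) = -15
n1-2 (Vik): max(-9, -20, -15) = -9
n1 (Wren): min(12, -9) = -9
n2-1-1 (Wren): min(20, -14, -7) = -14
n2-1-2 (Wren): min(-8, 2, 4) = -8
n2-1 (Vik): max(-14, -8) = -8
n2-2-1 (Wren): min(-12, 7) = -12
n2-2-2 (Wren): min(-11, -2, -9) = -11
n2-2 (Vik): max(-12, -11) = -11
n2 (Wren): min(-8, -11) = -11
r (Vik): max(-9, -11) = -9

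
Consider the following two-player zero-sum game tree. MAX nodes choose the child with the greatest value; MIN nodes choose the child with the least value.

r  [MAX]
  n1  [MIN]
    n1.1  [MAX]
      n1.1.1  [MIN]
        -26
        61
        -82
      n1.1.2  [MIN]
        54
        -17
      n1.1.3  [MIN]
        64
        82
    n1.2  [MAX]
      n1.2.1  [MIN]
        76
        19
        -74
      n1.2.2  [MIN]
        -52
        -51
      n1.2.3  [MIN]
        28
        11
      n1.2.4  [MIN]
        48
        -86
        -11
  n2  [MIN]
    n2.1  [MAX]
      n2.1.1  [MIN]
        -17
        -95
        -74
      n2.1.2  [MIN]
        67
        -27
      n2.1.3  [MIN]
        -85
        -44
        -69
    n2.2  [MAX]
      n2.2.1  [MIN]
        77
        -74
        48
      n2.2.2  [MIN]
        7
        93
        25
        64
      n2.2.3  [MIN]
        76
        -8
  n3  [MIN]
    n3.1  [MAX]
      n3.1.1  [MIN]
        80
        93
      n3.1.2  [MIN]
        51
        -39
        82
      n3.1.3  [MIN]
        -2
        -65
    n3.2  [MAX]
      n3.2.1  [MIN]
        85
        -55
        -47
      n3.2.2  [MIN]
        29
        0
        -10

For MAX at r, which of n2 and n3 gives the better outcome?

n3

n2.1.1 (MIN): min(-17, -95, -74) = -95
n2.1.2 (MIN): min(67, -27) = -27
n2.1.3 (MIN): min(-85, -44, -69) = -85
n2.1 (MAX): max(-95, -27, -85) = -27
n2.2.1 (MIN): min(77, -74, 48) = -74
n2.2.2 (MIN): min(7, 93, 25, 64) = 7
n2.2.3 (MIN): min(76, -8) = -8
n2.2 (MAX): max(-74, 7, -8) = 7
n2 (MIN): min(-27, 7) = -27
n3.1.1 (MIN): min(80, 93) = 80
n3.1.2 (MIN): min(51, -39, 82) = -39
n3.1.3 (MIN): min(-2, -65) = -65
n3.1 (MAX): max(80, -39, -65) = 80
n3.2.1 (MIN): min(85, -55, -47) = -55
n3.2.2 (MIN): min(29, 0, -10) = -10
n3.2 (MAX): max(-55, -10) = -10
n3 (MIN): min(80, -10) = -10
MAX prefers the higher value; n2=-27, n3=-10. n3 is better since -10 > -27.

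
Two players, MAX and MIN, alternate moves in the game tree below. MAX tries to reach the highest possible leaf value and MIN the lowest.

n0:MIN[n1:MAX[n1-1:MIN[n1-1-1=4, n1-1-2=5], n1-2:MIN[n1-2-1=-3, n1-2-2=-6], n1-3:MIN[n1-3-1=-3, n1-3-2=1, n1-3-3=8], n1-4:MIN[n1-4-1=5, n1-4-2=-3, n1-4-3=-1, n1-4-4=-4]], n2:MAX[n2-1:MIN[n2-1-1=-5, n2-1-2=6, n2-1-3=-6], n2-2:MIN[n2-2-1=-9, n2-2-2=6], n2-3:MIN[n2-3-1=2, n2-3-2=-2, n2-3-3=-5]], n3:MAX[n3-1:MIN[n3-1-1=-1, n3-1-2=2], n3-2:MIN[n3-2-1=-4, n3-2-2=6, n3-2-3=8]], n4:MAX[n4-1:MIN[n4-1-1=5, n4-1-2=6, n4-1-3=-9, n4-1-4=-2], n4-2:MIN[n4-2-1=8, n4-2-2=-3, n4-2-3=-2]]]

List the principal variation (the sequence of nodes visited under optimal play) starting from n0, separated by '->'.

n0 -> n2 -> n2-3 -> n2-3-3

n1-1 (MIN): min(4, 5) = 4
n1-2 (MIN): min(-3, -6) = -6
n1-3 (MIN): min(-3, 1, 8) = -3
n1-4 (MIN): min(5, -3, -1, -4) = -4
n1 (MAX): max(4, -6, -3, -4) = 4
n2-1 (MIN): min(-5, 6, -6) = -6
n2-2 (MIN): min(-9, 6) = -9
n2-3 (MIN): min(2, -2, -5) = -5
n2 (MAX): max(-6, -9, -5) = -5
n3-1 (MIN): min(-1, 2) = -1
n3-2 (MIN): min(-4, 6, 8) = -4
n3 (MAX): max(-1, -4) = -1
n4-1 (MIN): min(5, 6, -9, -2) = -9
n4-2 (MIN): min(8, -3, -2) = -3
n4 (MAX): max(-9, -3) = -3
n0 (MIN): min(4, -5, -1, -3) = -5
At n0, MIN picks n2 (lowest: -5).
At n2, MAX picks n2-3 (highest: -5).
At n2-3, MIN picks n2-3-3 (lowest: -5).
Terminal value -5.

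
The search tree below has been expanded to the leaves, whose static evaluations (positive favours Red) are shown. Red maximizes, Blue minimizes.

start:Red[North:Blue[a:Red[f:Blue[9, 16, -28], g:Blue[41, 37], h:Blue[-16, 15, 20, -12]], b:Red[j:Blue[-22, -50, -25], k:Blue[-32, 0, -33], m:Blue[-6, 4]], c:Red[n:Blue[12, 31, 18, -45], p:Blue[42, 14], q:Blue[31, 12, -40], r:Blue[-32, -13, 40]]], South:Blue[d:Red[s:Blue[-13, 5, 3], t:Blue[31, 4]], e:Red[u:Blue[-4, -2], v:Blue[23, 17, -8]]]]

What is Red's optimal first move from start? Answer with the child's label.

South

f (Blue): min(9, 16, -28) = -28
g (Blue): min(41, 37) = 37
h (Blue): min(-16, 15, 20, -12) = -16
a (Red): max(-28, 37, -16) = 37
j (Blue): min(-22, -50, -25) = -50
k (Blue): min(-32, 0, -33) = -33
m (Blue): min(-6, 4) = -6
b (Red): max(-50, -33, -6) = -6
n (Blue): min(12, 31, 18, -45) = -45
p (Blue): min(42, 14) = 14
q (Blue): min(31, 12, -40) = -40
r (Blue): min(-32, -13, 40) = -32
c (Red): max(-45, 14, -40, -32) = 14
North (Blue): min(37, -6, 14) = -6
s (Blue): min(-13, 5, 3) = -13
t (Blue): min(31, 4) = 4
d (Red): max(-13, 4) = 4
u (Blue): min(-4, -2) = -4
v (Blue): min(23, 17, -8) = -8
e (Red): max(-4, -8) = -4
South (Blue): min(4, -4) = -4
start (Red): max(-6, -4) = -4
Red at start wants the highest of {North=-6, South=-4}, so chooses South.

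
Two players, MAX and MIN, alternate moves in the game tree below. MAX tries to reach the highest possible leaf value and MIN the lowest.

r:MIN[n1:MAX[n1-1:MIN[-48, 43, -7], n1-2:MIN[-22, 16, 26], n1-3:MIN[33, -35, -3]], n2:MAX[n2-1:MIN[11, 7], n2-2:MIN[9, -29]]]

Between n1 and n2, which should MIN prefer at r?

n1-1 (MIN): min(-48, 43, -7) = -48
n1-2 (MIN): min(-22, 16, 26) = -22
n1-3 (MIN): min(33, -35, -3) = -35
n1 (MAX): max(-48, -22, -35) = -22
n2-1 (MIN): min(11, 7) = 7
n2-2 (MIN): min(9, -29) = -29
n2 (MAX): max(7, -29) = 7
MIN prefers the lower value; n1=-22, n2=7. n1 is better since -22 < 7.

n1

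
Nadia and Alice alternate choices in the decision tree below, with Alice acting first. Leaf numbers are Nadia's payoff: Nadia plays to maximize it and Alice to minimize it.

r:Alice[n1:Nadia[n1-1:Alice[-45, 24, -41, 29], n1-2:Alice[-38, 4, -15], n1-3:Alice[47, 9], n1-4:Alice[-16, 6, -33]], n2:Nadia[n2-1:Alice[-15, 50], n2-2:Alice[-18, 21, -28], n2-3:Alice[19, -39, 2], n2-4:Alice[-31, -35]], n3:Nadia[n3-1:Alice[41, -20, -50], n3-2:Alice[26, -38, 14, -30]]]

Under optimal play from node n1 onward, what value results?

n1-1 (Alice): min(-45, 24, -41, 29) = -45
n1-2 (Alice): min(-38, 4, -15) = -38
n1-3 (Alice): min(47, 9) = 9
n1-4 (Alice): min(-16, 6, -33) = -33
n1 (Nadia): max(-45, -38, 9, -33) = 9

9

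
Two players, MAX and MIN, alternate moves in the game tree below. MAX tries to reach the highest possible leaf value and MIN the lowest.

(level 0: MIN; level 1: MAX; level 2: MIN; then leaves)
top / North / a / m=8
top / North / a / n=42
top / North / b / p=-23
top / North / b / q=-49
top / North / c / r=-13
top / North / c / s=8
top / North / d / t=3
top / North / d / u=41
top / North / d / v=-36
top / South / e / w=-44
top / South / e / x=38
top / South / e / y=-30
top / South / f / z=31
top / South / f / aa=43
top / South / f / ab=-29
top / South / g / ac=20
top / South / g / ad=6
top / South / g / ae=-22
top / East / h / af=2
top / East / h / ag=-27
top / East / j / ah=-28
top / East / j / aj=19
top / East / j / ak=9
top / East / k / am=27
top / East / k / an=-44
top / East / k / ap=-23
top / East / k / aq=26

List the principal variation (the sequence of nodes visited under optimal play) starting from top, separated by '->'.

top -> East -> h -> ag

a (MIN): min(8, 42) = 8
b (MIN): min(-23, -49) = -49
c (MIN): min(-13, 8) = -13
d (MIN): min(3, 41, -36) = -36
North (MAX): max(8, -49, -13, -36) = 8
e (MIN): min(-44, 38, -30) = -44
f (MIN): min(31, 43, -29) = -29
g (MIN): min(20, 6, -22) = -22
South (MAX): max(-44, -29, -22) = -22
h (MIN): min(2, -27) = -27
j (MIN): min(-28, 19, 9) = -28
k (MIN): min(27, -44, -23, 26) = -44
East (MAX): max(-27, -28, -44) = -27
top (MIN): min(8, -22, -27) = -27
At top, MIN picks East (lowest: -27).
At East, MAX picks h (highest: -27).
At h, MIN picks ag (lowest: -27).
Terminal value -27.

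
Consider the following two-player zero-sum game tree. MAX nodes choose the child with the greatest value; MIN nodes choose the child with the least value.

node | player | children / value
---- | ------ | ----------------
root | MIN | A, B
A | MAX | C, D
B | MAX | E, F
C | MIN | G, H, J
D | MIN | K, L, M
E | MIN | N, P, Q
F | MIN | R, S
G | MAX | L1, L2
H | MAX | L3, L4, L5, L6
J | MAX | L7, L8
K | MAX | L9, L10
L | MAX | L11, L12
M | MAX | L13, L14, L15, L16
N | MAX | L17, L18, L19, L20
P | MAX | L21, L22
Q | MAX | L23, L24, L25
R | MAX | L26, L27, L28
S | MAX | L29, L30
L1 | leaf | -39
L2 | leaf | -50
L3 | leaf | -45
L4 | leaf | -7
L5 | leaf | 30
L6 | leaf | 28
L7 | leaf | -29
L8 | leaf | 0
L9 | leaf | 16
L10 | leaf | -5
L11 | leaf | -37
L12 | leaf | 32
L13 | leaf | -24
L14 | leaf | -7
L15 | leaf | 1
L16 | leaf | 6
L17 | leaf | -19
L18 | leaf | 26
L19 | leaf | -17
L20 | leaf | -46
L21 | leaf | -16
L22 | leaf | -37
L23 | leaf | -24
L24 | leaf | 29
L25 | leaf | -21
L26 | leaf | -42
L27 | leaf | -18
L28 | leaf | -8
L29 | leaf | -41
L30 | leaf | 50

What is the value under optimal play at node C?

G (MAX): max(-39, -50) = -39
H (MAX): max(-45, -7, 30, 28) = 30
J (MAX): max(-29, 0) = 0
C (MIN): min(-39, 30, 0) = -39

-39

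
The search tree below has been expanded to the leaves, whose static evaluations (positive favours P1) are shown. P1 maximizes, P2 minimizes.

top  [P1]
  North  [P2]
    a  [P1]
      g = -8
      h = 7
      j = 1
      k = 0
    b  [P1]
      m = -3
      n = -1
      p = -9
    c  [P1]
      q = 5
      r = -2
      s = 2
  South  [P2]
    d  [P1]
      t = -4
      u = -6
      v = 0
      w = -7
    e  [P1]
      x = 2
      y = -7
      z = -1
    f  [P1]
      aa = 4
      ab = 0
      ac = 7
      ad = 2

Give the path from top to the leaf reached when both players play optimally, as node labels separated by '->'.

top -> South -> d -> v

a (P1): max(-8, 7, 1, 0) = 7
b (P1): max(-3, -1, -9) = -1
c (P1): max(5, -2, 2) = 5
North (P2): min(7, -1, 5) = -1
d (P1): max(-4, -6, 0, -7) = 0
e (P1): max(2, -7, -1) = 2
f (P1): max(4, 0, 7, 2) = 7
South (P2): min(0, 2, 7) = 0
top (P1): max(-1, 0) = 0
At top, P1 picks South (highest: 0).
At South, P2 picks d (lowest: 0).
At d, P1 picks v (highest: 0).
Terminal value 0.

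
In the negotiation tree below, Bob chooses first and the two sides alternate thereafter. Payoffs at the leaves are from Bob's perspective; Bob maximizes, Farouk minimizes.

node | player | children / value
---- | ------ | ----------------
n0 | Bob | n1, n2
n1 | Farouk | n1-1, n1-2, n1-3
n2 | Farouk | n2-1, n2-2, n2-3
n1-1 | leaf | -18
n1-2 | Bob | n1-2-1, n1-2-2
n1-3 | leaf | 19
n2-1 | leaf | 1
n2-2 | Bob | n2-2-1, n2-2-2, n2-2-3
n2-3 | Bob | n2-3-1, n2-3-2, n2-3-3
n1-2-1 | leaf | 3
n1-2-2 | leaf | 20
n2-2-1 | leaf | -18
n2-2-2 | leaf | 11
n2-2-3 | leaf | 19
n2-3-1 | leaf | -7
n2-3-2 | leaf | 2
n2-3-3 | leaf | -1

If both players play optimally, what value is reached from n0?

n1-2 (Bob): max(3, 20) = 20
n1 (Farouk): min(-18, 20, 19) = -18
n2-2 (Bob): max(-18, 11, 19) = 19
n2-3 (Bob): max(-7, 2, -1) = 2
n2 (Farouk): min(1, 19, 2) = 1
n0 (Bob): max(-18, 1) = 1

1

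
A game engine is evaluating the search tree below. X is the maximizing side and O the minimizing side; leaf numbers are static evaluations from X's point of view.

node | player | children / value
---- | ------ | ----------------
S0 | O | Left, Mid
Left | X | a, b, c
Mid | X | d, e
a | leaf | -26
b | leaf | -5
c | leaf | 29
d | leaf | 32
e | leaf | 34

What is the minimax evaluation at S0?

Left (X): max(-26, -5, 29) = 29
Mid (X): max(32, 34) = 34
S0 (O): min(29, 34) = 29

29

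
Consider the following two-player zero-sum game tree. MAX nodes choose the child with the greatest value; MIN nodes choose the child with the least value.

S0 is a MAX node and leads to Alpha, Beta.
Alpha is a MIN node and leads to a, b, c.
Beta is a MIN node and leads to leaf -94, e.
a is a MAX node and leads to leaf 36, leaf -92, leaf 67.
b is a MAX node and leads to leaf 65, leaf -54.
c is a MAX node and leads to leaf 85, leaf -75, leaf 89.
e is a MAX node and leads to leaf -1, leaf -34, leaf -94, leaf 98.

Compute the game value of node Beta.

-94

e (MAX): max(-1, -34, -94, 98) = 98
Beta (MIN): min(-94, 98) = -94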